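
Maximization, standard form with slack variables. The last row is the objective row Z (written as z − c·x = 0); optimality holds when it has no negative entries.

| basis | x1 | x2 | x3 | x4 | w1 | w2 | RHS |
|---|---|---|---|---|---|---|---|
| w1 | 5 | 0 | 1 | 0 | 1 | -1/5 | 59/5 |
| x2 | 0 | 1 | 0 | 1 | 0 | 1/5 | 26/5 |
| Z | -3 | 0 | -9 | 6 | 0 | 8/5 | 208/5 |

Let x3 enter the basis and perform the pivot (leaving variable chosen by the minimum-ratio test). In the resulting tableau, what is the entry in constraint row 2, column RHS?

Ratio test on column x3 — row 1: (59/5)/1 = 59/5; row 2: entry 0 ≤ 0. Minimum is 59/5 at row 1 (w1 leaves); pivot element 1.
Divide row 1 by 1; eliminate column x3 from the other rows.
Row 2 update in column RHS: 26/5 − 0·(59/5) = 26/5.

26/5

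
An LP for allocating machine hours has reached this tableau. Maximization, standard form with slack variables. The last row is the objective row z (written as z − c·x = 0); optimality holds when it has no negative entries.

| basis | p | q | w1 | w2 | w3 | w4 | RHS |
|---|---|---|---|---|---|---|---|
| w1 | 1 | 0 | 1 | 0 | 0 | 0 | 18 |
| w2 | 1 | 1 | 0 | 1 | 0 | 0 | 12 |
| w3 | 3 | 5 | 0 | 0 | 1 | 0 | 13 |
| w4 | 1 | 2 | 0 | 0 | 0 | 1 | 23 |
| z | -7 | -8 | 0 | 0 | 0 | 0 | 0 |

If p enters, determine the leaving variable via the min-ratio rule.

w3

Column p entries and ratios — w1: 18/1 = 18; w2: 12/1 = 12; w3: 13/3 = 13/3; w4: 23/1 = 23.
Smallest ratio is 13/3 in the row of w3, so w3 leaves.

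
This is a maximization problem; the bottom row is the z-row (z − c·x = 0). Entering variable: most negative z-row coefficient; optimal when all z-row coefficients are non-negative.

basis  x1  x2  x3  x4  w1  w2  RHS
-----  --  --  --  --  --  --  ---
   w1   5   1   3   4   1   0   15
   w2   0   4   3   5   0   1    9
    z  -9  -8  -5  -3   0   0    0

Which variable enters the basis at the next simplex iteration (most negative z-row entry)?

Negative z-row entries: x1: -9, x2: -8, x3: -5, x4: -3.
The most negative is -9 in column x1, so x1 enters.

x1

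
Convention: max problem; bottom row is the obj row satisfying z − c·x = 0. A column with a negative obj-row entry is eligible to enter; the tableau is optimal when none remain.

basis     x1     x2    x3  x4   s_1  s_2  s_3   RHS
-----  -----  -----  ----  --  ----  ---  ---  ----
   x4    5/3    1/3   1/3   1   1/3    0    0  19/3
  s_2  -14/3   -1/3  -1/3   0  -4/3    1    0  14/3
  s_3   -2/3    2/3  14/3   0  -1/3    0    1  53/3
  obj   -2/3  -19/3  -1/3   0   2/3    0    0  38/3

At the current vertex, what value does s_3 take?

53/3

s_3 is basic (row 3); its value is the RHS of that row, 53/3.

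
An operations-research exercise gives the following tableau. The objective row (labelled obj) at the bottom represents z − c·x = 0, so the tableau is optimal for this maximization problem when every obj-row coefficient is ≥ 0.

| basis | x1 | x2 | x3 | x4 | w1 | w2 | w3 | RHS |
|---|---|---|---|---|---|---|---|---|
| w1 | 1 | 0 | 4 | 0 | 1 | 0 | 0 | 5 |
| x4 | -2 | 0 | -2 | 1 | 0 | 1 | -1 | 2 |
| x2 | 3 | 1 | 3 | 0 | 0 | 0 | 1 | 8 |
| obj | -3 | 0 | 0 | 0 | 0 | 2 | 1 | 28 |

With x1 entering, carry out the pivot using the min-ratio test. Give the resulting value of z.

Ratio test on column x1 — row 1: 5/1 = 5; row 2: entry -2 ≤ 0; row 3: 8/3 = 8/3. Minimum is 8/3 at row 3 (x2 leaves); pivot element 3.
Pivot on row 3; the obj-row RHS becomes 28 − (-3)·(8/3) = 36.

36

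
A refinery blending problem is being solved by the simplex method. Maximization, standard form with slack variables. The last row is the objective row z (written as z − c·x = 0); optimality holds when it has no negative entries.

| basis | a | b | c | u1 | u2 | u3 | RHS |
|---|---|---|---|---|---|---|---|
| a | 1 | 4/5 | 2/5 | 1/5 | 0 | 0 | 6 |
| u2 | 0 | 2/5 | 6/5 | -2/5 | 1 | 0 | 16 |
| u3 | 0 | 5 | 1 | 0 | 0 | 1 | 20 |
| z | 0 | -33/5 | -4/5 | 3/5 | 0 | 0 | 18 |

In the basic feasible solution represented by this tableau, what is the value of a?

6

a is basic (row 1); its value is the RHS of that row, 6.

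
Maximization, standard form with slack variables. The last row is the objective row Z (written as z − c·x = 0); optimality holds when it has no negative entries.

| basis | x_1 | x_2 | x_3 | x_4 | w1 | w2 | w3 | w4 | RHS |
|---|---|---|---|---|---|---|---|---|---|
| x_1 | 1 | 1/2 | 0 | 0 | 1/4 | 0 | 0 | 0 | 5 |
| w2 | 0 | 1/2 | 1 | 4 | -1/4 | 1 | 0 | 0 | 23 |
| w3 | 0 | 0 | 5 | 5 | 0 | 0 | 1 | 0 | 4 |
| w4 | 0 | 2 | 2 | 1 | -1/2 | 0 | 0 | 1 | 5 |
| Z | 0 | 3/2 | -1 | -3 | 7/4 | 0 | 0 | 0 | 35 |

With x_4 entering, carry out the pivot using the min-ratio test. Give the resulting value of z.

Ratio test on column x_4 — row 1: entry 0 ≤ 0; row 2: 23/4 = 23/4; row 3: 4/5 = 4/5; row 4: 5/1 = 5. Minimum is 4/5 at row 3 (w3 leaves); pivot element 5.
Pivot on row 3; the Z-row RHS becomes 35 − (-3)·(4/5) = 187/5.

187/5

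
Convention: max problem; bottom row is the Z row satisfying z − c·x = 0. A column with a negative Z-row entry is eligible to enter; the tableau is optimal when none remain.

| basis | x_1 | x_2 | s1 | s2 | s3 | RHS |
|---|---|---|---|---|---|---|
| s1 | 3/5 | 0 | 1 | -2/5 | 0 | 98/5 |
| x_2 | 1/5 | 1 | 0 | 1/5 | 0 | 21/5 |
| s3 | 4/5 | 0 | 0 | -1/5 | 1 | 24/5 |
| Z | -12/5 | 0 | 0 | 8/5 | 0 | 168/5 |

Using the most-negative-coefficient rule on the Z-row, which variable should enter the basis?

Negative Z-row entries: x_1: -12/5.
The most negative is -12/5 in column x_1, so x_1 enters.

x_1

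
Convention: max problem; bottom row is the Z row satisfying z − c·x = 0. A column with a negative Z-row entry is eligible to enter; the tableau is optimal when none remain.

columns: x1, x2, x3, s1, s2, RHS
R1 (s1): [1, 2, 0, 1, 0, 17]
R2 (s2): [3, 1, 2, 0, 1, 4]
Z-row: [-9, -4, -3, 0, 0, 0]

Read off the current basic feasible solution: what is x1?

x1 is not in the basis, so in the current basic feasible solution x1 = 0.

0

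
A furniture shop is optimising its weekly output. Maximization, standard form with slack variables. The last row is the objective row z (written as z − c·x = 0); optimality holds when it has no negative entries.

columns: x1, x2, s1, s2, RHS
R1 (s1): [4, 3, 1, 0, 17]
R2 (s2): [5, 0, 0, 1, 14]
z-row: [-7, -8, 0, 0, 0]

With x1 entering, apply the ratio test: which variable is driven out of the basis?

s2

Column x1 entries and ratios — s1: 17/4 = 17/4; s2: 14/5 = 14/5.
Smallest ratio is 14/5 in the row of s2, so s2 leaves.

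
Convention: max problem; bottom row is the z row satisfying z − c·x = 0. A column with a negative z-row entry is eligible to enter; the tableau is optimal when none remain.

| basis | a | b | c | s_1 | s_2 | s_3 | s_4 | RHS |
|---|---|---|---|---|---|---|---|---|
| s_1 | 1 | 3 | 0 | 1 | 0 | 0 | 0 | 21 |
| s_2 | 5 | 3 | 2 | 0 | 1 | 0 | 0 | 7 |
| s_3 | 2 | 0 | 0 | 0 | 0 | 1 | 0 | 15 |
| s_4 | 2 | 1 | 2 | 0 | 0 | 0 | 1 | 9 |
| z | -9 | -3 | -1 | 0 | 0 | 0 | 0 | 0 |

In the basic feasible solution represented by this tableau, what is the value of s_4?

s_4 is basic (row 4); its value is the RHS of that row, 9.

9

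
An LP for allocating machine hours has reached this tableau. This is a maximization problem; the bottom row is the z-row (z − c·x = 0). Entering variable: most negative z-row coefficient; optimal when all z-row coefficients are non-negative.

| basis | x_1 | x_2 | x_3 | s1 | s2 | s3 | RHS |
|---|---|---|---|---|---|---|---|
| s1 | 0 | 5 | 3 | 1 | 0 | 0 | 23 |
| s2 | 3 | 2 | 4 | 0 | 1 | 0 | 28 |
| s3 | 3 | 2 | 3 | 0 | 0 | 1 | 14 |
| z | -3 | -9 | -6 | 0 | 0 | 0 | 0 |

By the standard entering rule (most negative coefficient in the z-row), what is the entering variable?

Negative z-row entries: x_1: -3, x_2: -9, x_3: -6.
The most negative is -9 in column x_2, so x_2 enters.

x_2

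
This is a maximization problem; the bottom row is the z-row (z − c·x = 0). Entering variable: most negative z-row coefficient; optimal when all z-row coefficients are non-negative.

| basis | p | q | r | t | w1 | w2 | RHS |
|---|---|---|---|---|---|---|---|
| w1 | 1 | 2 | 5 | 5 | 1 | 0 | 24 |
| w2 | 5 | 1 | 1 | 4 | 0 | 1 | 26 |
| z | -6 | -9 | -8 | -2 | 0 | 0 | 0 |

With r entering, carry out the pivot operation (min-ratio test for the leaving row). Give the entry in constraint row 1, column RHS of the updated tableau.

24/5

Ratio test on column r — row 1: 24/5 = 24/5; row 2: 26/1 = 26. Minimum is 24/5 at row 1 (w1 leaves); pivot element 5.
Divide row 1 by 5; eliminate column r from the other rows.
In the new row 1, the RHS entry is the old entry divided by the pivot: 24/5 = 24/5.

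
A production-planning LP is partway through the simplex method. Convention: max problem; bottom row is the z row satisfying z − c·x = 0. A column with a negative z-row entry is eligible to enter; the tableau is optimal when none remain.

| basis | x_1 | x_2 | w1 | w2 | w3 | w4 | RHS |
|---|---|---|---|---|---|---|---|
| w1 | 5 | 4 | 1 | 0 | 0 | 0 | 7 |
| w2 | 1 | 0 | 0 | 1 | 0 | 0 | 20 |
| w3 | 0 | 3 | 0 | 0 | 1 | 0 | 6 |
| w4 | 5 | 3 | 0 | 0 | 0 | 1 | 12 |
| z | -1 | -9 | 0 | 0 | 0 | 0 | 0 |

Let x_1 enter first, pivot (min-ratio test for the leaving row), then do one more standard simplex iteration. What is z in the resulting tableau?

63/4

Ratio test on column x_1 — row 1: 7/5 = 7/5; row 2: 20/1 = 20; row 3: entry 0 ≤ 0; row 4: 12/5 = 12/5. Minimum is 7/5 at row 1 (w1 leaves); pivot element 5.
Pivot on row 1; the z-row RHS becomes 0 − (-1)·(7/5) = 7/5.
Next entering variable (most negative z-row entry -41/5): x_2.
Ratio test on column x_2 — row 1: (7/5)/(4/5) = 7/4; row 2: entry -4/5 ≤ 0; row 3: 6/3 = 2; row 4: entry -1 ≤ 0. Minimum is 7/4 at row 1 (x_1 leaves); pivot element 4/5.
After the second pivot the z-row RHS is 7/5 − (-41/5)·(7/4) = 63/4.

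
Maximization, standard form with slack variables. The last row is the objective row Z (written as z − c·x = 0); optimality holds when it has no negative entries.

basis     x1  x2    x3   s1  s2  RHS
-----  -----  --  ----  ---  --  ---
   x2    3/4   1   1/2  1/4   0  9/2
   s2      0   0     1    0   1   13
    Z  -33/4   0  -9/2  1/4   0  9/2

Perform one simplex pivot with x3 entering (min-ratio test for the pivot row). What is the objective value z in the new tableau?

Ratio test on column x3 — row 1: (9/2)/(1/2) = 9; row 2: 13/1 = 13. Minimum is 9 at row 1 (x2 leaves); pivot element 1/2.
Pivot on row 1; the Z-row RHS becomes 9/2 − (-9/2)·9 = 45.

45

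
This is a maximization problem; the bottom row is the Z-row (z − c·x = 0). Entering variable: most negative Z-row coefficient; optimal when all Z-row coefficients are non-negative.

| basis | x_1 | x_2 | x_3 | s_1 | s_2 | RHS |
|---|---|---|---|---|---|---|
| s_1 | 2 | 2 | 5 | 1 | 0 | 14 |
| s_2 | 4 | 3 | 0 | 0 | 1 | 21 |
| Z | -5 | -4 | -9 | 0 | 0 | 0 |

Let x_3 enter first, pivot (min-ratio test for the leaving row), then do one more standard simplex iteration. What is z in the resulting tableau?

Ratio test on column x_3 — row 1: 14/5 = 14/5; row 2: entry 0 ≤ 0. Minimum is 14/5 at row 1 (s_1 leaves); pivot element 5.
Pivot on row 1; the Z-row RHS becomes 0 − (-9)·(14/5) = 126/5.
Next entering variable (most negative Z-row entry -7/5): x_1.
Ratio test on column x_1 — row 1: (14/5)/(2/5) = 7; row 2: 21/4 = 21/4. Minimum is 21/4 at row 2 (s_2 leaves); pivot element 4.
After the second pivot the Z-row RHS is 126/5 − (-7/5)·(21/4) = 651/20.

651/20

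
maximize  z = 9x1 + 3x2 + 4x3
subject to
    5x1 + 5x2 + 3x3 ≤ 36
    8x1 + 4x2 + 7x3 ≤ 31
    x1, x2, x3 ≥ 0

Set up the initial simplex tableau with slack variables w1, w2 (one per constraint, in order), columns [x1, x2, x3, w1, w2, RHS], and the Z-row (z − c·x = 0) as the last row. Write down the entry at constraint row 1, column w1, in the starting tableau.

1

Slack w1 belongs to constraint 1; its column is the unit vector e_1, so the entry in row 1 is 1.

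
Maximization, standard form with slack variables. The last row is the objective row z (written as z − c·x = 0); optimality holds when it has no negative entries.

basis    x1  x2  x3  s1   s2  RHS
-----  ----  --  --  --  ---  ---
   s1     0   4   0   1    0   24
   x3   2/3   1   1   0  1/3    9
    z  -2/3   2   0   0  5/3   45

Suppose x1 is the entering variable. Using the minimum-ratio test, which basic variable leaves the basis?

x3

Column x1 entries and ratios — s1: 0 ≤ 0, skip; x3: 9/(2/3) = 27/2.
Smallest ratio is 27/2 in the row of x3, so x3 leaves.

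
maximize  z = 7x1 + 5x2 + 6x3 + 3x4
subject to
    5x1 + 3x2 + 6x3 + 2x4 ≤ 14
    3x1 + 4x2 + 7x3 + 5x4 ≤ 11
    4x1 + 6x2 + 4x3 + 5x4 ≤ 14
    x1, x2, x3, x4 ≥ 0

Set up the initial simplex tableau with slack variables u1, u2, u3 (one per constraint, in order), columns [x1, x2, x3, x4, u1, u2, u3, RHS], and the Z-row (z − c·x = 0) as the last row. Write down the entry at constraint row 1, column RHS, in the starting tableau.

The RHS of constraint 1 is b_1 = 14.

14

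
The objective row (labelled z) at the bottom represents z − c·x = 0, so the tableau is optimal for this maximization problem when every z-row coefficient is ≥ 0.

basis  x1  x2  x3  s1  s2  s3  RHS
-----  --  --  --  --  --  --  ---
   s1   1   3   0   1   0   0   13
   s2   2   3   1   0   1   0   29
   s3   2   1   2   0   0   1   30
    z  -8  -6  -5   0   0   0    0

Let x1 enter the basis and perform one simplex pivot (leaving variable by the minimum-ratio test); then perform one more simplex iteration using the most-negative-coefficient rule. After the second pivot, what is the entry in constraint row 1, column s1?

Ratio test on column x1 — row 1: 13/1 = 13; row 2: 29/2 = 29/2; row 3: 30/2 = 15. Minimum is 13 at row 1 (s1 leaves); pivot element 1.
Divide row 1 by 1; eliminate column x1 from the other rows.
Second iteration: most negative z-row entry is -5 in column x3, so x3 enters.
Ratio test on column x3 — row 1: entry 0 ≤ 0; row 2: 3/1 = 3; row 3: 4/2 = 2. Minimum is 2 at row 3 (s3 leaves); pivot element 2.
Divide row 3 by 2; eliminate column x3 from the other rows.
After both pivots, the entry at constraint row 1, column s1 is 1.

1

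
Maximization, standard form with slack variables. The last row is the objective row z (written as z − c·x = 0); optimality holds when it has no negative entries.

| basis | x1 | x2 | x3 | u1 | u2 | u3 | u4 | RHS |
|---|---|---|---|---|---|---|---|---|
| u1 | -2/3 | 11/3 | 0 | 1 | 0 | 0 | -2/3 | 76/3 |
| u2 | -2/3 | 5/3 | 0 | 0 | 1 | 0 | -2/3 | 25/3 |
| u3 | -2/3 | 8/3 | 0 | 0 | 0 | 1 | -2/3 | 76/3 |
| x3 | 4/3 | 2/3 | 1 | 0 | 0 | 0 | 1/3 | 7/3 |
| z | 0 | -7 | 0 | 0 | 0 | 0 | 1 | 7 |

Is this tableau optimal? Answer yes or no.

The z-row has a negative entry -7 in column x2, so it is not optimal.

no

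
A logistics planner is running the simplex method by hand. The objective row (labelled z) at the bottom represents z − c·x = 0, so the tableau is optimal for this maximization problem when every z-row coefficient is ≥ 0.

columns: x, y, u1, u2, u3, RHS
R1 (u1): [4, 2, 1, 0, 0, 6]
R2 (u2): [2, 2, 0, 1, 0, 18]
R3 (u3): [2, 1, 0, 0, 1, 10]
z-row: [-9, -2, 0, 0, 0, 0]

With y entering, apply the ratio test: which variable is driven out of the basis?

u1

Column y entries and ratios — u1: 6/2 = 3; u2: 18/2 = 9; u3: 10/1 = 10.
Smallest ratio is 3 in the row of u1, so u1 leaves.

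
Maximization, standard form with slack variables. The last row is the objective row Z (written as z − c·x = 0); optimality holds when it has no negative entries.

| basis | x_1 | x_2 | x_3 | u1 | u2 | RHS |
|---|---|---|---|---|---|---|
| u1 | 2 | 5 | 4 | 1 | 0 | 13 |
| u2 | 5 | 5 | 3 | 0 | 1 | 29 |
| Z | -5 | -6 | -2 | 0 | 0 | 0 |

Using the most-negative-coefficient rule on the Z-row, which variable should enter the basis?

x_2

Negative Z-row entries: x_1: -5, x_2: -6, x_3: -2.
The most negative is -6 in column x_2, so x_2 enters.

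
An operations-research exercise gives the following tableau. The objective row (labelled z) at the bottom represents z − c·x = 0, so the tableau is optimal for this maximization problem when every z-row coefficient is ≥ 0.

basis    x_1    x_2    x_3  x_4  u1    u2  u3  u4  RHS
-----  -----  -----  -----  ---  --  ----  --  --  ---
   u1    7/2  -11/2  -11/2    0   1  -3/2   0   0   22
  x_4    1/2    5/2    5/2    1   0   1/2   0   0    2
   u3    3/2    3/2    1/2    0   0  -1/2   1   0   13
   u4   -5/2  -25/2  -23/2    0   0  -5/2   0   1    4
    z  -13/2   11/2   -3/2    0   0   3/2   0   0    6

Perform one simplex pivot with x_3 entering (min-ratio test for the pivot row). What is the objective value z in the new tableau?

36/5

Ratio test on column x_3 — row 1: entry -11/2 ≤ 0; row 2: 2/(5/2) = 4/5; row 3: 13/(1/2) = 26; row 4: entry -23/2 ≤ 0. Minimum is 4/5 at row 2 (x_4 leaves); pivot element 5/2.
Pivot on row 2; the z-row RHS becomes 6 − (-3/2)·(4/5) = 36/5.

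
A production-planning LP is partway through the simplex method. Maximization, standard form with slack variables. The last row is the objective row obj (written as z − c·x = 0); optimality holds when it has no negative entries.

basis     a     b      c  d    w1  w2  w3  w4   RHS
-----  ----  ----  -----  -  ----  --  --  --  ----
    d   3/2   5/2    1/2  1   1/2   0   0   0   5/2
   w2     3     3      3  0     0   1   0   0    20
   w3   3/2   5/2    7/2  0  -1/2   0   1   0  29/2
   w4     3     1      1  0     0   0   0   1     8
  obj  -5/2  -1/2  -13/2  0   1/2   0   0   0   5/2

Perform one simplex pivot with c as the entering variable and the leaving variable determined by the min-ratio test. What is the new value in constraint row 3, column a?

3/7

Ratio test on column c — row 1: (5/2)/(1/2) = 5; row 2: 20/3 = 20/3; row 3: (29/2)/(7/2) = 29/7; row 4: 8/1 = 8. Minimum is 29/7 at row 3 (w3 leaves); pivot element 7/2.
Divide row 3 by 7/2; eliminate column c from the other rows.
In the new row 3, the a entry is the old entry divided by the pivot: (3/2)/(7/2) = 3/7.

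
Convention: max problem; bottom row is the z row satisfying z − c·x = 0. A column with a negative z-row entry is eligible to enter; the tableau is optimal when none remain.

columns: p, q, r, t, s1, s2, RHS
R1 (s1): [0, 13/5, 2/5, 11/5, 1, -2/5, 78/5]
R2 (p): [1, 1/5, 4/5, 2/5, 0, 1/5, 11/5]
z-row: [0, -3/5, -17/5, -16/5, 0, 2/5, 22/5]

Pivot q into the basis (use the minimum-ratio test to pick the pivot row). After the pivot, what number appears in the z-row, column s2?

Ratio test on column q — row 1: (78/5)/(13/5) = 6; row 2: (11/5)/(1/5) = 11. Minimum is 6 at row 1 (s1 leaves); pivot element 13/5.
Divide row 1 by 13/5; eliminate column q from the other rows.
z-row update in column s2: 2/5 − (-3/5)·(-2/13) = 4/13.

4/13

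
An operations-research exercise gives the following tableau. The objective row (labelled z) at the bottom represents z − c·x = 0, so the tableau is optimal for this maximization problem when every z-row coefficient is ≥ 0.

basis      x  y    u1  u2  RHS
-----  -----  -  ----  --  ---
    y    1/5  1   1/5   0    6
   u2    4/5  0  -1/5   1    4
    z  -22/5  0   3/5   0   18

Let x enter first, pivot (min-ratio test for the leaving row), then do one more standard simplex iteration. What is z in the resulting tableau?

Ratio test on column x — row 1: 6/(1/5) = 30; row 2: 4/(4/5) = 5. Minimum is 5 at row 2 (u2 leaves); pivot element 4/5.
Pivot on row 2; the z-row RHS becomes 18 − (-22/5)·5 = 40.
Next entering variable (most negative z-row entry -1/2): u1.
Ratio test on column u1 — row 1: 5/(1/4) = 20; row 2: entry -1/4 ≤ 0. Minimum is 20 at row 1 (y leaves); pivot element 1/4.
After the second pivot the z-row RHS is 40 − (-1/2)·20 = 50.

50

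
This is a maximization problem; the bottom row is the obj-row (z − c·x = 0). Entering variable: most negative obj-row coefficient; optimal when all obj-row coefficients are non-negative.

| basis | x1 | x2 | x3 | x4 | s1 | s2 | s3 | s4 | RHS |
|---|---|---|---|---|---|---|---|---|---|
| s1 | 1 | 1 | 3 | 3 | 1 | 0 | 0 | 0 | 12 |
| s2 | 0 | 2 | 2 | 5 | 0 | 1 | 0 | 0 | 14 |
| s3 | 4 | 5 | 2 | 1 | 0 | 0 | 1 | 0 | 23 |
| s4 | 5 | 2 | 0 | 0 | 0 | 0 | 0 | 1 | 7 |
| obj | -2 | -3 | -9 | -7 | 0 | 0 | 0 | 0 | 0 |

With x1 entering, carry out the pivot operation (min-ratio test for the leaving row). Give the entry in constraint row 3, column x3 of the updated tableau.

Ratio test on column x1 — row 1: 12/1 = 12; row 2: entry 0 ≤ 0; row 3: 23/4 = 23/4; row 4: 7/5 = 7/5. Minimum is 7/5 at row 4 (s4 leaves); pivot element 5.
Divide row 4 by 5; eliminate column x1 from the other rows.
Row 3 update in column x3: 2 − 4·0 = 2.

2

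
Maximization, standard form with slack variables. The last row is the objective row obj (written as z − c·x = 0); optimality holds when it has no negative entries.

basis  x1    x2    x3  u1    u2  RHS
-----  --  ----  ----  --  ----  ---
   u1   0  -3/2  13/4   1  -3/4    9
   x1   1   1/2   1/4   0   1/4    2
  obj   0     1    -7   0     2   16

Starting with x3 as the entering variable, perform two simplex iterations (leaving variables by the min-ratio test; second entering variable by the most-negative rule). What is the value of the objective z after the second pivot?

Ratio test on column x3 — row 1: 9/(13/4) = 36/13; row 2: 2/(1/4) = 8. Minimum is 36/13 at row 1 (u1 leaves); pivot element 13/4.
Pivot on row 1; the obj-row RHS becomes 16 − (-7)·(36/13) = 460/13.
Next entering variable (most negative obj-row entry -29/13): x2.
Ratio test on column x2 — row 1: entry -6/13 ≤ 0; row 2: (17/13)/(8/13) = 17/8. Minimum is 17/8 at row 2 (x1 leaves); pivot element 8/13.
After the second pivot the obj-row RHS is 460/13 − (-29/13)·(17/8) = 321/8.

321/8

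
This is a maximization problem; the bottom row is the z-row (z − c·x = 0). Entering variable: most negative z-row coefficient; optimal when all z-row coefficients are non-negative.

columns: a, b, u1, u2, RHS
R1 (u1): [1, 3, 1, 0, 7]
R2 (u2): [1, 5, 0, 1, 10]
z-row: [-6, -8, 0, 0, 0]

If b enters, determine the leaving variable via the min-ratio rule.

u2

Column b entries and ratios — u1: 7/3 = 7/3; u2: 10/5 = 2.
Smallest ratio is 2 in the row of u2, so u2 leaves.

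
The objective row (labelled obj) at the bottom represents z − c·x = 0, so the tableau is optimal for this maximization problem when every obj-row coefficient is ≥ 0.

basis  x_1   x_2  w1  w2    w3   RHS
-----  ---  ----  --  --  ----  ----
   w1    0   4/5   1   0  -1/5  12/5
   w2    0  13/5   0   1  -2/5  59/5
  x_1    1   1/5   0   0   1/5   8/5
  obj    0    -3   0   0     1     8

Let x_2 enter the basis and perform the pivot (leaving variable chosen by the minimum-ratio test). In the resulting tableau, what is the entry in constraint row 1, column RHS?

Ratio test on column x_2 — row 1: (12/5)/(4/5) = 3; row 2: (59/5)/(13/5) = 59/13; row 3: (8/5)/(1/5) = 8. Minimum is 3 at row 1 (w1 leaves); pivot element 4/5.
Divide row 1 by 4/5; eliminate column x_2 from the other rows.
In the new row 1, the RHS entry is the old entry divided by the pivot: (12/5)/(4/5) = 3.

3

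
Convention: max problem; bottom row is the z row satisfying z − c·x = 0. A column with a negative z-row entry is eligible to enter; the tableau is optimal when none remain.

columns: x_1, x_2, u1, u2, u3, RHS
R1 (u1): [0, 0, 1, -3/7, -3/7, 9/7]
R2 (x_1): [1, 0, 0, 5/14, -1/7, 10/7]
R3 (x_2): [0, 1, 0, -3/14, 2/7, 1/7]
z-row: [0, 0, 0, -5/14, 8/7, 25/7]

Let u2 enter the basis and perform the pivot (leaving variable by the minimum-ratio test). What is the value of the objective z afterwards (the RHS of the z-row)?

5

Ratio test on column u2 — row 1: entry -3/7 ≤ 0; row 2: (10/7)/(5/14) = 4; row 3: entry -3/14 ≤ 0. Minimum is 4 at row 2 (x_1 leaves); pivot element 5/14.
Pivot on row 2; the z-row RHS becomes 25/7 − (-5/14)·4 = 5.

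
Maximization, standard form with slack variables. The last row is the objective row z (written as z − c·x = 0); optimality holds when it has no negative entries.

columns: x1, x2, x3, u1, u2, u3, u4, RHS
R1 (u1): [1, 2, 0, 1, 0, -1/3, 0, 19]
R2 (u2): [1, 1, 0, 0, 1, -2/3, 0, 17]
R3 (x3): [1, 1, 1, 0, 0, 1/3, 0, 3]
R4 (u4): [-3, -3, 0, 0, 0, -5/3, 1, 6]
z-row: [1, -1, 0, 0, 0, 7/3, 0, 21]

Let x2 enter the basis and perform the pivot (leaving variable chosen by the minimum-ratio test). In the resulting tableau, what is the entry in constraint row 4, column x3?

3

Ratio test on column x2 — row 1: 19/2 = 19/2; row 2: 17/1 = 17; row 3: 3/1 = 3; row 4: entry -3 ≤ 0. Minimum is 3 at row 3 (x3 leaves); pivot element 1.
Divide row 3 by 1; eliminate column x2 from the other rows.
Row 4 update in column x3: 0 − (-3)·1 = 3.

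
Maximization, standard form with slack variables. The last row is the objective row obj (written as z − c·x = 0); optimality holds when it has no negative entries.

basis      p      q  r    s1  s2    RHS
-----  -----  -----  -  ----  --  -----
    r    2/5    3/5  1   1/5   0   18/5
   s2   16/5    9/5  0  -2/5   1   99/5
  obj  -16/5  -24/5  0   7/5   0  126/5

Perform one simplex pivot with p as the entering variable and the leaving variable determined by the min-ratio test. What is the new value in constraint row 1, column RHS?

Ratio test on column p — row 1: (18/5)/(2/5) = 9; row 2: (99/5)/(16/5) = 99/16. Minimum is 99/16 at row 2 (s2 leaves); pivot element 16/5.
Divide row 2 by 16/5; eliminate column p from the other rows.
Row 1 update in column RHS: 18/5 − (2/5)·(99/16) = 9/8.

9/8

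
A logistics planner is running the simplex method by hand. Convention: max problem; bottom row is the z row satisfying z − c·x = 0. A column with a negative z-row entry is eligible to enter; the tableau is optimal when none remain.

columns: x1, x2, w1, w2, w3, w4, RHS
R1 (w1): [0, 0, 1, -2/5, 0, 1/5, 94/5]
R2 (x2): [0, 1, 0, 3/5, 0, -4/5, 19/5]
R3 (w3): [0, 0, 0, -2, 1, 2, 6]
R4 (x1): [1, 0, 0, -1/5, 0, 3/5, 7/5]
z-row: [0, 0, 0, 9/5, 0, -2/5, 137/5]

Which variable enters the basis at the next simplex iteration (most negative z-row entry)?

Negative z-row entries: w4: -2/5.
The most negative is -2/5 in column w4, so w4 enters.

w4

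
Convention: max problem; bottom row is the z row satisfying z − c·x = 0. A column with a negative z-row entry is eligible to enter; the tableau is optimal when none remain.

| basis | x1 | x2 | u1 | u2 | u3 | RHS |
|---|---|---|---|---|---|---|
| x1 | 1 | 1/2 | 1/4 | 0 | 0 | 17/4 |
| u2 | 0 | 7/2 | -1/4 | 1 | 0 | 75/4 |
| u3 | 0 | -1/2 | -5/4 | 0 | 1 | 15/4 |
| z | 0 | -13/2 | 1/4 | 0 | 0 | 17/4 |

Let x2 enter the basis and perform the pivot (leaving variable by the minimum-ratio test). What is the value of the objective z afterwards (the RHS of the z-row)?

Ratio test on column x2 — row 1: (17/4)/(1/2) = 17/2; row 2: (75/4)/(7/2) = 75/14; row 3: entry -1/2 ≤ 0. Minimum is 75/14 at row 2 (u2 leaves); pivot element 7/2.
Pivot on row 2; the z-row RHS becomes 17/4 − (-13/2)·(75/14) = 547/14.

547/14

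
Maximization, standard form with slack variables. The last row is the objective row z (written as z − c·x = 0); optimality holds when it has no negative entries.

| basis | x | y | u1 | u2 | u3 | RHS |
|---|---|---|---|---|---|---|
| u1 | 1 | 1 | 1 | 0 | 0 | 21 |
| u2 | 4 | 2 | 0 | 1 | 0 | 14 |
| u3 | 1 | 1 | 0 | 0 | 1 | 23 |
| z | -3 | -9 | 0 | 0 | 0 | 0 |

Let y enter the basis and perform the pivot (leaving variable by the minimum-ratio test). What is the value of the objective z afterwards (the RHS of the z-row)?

Ratio test on column y — row 1: 21/1 = 21; row 2: 14/2 = 7; row 3: 23/1 = 23. Minimum is 7 at row 2 (u2 leaves); pivot element 2.
Pivot on row 2; the z-row RHS becomes 0 − (-9)·7 = 63.

63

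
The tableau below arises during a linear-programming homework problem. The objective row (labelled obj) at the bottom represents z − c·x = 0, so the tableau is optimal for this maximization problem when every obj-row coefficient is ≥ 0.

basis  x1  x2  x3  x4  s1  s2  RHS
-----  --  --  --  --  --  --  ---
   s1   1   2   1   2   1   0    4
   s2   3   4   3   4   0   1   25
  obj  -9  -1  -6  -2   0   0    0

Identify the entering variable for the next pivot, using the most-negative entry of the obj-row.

Negative obj-row entries: x1: -9, x2: -1, x3: -6, x4: -2.
The most negative is -9 in column x1, so x1 enters.

x1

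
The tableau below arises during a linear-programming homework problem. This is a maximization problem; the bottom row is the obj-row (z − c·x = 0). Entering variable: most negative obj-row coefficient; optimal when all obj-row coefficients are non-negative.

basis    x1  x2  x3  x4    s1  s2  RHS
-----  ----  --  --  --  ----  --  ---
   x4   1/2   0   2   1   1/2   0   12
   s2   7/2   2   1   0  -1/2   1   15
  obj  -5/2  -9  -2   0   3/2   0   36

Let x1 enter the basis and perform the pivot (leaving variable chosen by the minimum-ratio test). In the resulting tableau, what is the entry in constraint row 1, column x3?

13/7

Ratio test on column x1 — row 1: 12/(1/2) = 24; row 2: 15/(7/2) = 30/7. Minimum is 30/7 at row 2 (s2 leaves); pivot element 7/2.
Divide row 2 by 7/2; eliminate column x1 from the other rows.
Row 1 update in column x3: 2 − (1/2)·(2/7) = 13/7.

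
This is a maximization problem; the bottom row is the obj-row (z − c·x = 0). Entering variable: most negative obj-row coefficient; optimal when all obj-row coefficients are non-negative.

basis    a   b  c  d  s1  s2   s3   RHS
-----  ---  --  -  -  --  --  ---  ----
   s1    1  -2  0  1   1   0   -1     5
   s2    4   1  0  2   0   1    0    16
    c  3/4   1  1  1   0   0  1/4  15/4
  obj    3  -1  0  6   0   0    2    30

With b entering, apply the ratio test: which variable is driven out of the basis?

c

Column b entries and ratios — s1: -2 ≤ 0, skip; s2: 16/1 = 16; c: (15/4)/1 = 15/4.
Smallest ratio is 15/4 in the row of c, so c leaves.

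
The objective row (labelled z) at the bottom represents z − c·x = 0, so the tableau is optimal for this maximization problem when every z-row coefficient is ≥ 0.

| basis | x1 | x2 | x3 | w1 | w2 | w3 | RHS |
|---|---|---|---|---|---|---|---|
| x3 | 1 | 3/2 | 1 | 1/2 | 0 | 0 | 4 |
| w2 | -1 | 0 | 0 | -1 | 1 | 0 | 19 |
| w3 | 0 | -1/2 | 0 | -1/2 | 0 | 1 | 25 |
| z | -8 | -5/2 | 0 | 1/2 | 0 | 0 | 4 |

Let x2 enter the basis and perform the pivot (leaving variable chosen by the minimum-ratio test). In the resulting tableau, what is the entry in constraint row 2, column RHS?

Ratio test on column x2 — row 1: 4/(3/2) = 8/3; row 2: entry 0 ≤ 0; row 3: entry -1/2 ≤ 0. Minimum is 8/3 at row 1 (x3 leaves); pivot element 3/2.
Divide row 1 by 3/2; eliminate column x2 from the other rows.
Row 2 update in column RHS: 19 − 0·(8/3) = 19.

19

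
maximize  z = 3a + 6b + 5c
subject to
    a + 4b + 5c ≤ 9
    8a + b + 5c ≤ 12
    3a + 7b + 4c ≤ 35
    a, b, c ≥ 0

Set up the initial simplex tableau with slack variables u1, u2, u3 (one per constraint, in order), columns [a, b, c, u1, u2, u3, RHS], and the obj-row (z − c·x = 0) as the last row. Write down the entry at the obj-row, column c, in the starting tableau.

-5

The obj-row carries the negated objective coefficients: the c entry is -5.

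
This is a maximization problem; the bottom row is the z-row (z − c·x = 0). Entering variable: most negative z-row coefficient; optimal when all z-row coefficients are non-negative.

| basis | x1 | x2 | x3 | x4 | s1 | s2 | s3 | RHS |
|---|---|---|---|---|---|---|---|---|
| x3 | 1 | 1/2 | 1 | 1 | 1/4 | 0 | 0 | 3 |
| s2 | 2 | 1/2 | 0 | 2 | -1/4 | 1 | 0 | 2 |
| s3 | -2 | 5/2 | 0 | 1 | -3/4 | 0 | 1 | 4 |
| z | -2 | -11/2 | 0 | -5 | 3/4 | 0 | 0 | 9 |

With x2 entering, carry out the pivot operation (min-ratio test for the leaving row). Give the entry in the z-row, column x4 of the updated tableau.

-14/5

Ratio test on column x2 — row 1: 3/(1/2) = 6; row 2: 2/(1/2) = 4; row 3: 4/(5/2) = 8/5. Minimum is 8/5 at row 3 (s3 leaves); pivot element 5/2.
Divide row 3 by 5/2; eliminate column x2 from the other rows.
z-row update in column x4: -5 − (-11/2)·(2/5) = -14/5.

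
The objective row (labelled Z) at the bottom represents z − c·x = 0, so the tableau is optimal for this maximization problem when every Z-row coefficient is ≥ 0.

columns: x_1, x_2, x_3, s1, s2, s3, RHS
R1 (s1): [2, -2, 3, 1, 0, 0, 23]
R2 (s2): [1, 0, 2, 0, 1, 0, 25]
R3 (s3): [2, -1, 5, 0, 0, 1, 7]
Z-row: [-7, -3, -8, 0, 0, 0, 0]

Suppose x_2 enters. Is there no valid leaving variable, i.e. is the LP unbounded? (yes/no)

yes

Every constraint-row entry in column x_2 is ≤ 0, so increasing x_2 is unbounded.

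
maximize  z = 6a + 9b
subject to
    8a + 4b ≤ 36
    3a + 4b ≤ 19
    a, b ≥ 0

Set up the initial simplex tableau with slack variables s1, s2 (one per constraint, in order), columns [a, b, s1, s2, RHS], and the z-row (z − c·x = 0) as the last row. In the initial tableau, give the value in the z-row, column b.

The z-row carries the negated objective coefficients: the b entry is -9.

-9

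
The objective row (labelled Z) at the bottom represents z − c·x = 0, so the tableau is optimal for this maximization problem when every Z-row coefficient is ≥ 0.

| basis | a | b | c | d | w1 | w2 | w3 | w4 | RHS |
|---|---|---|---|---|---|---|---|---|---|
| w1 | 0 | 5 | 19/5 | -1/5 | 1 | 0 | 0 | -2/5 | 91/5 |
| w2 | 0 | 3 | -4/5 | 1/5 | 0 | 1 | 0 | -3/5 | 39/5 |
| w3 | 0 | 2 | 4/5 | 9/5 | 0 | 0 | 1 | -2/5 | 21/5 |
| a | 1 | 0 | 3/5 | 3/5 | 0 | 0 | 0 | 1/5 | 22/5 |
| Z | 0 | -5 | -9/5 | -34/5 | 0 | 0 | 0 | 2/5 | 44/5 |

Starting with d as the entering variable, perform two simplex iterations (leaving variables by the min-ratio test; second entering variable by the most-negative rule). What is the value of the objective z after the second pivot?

Ratio test on column d — row 1: entry -1/5 ≤ 0; row 2: (39/5)/(1/5) = 39; row 3: (21/5)/(9/5) = 7/3; row 4: (22/5)/(3/5) = 22/3. Minimum is 7/3 at row 3 (w3 leaves); pivot element 9/5.
Pivot on row 3; the Z-row RHS becomes 44/5 − (-34/5)·(7/3) = 74/3.
Next entering variable (most negative Z-row entry -10/9): w4.
Ratio test on column w4 — row 1: entry -4/9 ≤ 0; row 2: entry -5/9 ≤ 0; row 3: entry -2/9 ≤ 0; row 4: 3/(1/3) = 9. Minimum is 9 at row 4 (a leaves); pivot element 1/3.
After the second pivot the Z-row RHS is 74/3 − (-10/9)·9 = 104/3.

104/3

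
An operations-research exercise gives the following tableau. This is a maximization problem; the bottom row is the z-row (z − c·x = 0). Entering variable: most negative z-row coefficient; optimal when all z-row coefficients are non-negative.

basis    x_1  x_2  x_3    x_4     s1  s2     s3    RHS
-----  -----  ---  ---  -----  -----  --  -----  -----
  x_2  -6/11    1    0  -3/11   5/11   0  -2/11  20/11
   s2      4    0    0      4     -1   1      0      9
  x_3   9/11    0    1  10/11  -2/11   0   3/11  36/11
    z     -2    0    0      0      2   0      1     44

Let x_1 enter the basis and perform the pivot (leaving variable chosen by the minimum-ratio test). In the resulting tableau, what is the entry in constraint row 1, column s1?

Ratio test on column x_1 — row 1: entry -6/11 ≤ 0; row 2: 9/4 = 9/4; row 3: (36/11)/(9/11) = 4. Minimum is 9/4 at row 2 (s2 leaves); pivot element 4.
Divide row 2 by 4; eliminate column x_1 from the other rows.
Row 1 update in column s1: 5/11 − (-6/11)·(-1/4) = 7/22.

7/22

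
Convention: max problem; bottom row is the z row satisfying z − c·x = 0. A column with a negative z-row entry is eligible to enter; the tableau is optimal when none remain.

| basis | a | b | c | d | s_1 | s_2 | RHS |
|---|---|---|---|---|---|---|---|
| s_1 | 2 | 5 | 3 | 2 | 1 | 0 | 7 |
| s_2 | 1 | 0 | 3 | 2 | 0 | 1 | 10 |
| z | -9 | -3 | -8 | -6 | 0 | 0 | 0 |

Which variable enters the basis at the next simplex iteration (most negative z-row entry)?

Negative z-row entries: a: -9, b: -3, c: -8, d: -6.
The most negative is -9 in column a, so a enters.

a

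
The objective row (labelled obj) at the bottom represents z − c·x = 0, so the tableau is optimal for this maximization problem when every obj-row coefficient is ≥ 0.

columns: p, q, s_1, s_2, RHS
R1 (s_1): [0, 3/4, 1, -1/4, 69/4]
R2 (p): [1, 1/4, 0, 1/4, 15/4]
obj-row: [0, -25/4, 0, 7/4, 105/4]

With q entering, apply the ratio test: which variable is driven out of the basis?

Column q entries and ratios — s_1: (69/4)/(3/4) = 23; p: (15/4)/(1/4) = 15.
Smallest ratio is 15 in the row of p, so p leaves.

p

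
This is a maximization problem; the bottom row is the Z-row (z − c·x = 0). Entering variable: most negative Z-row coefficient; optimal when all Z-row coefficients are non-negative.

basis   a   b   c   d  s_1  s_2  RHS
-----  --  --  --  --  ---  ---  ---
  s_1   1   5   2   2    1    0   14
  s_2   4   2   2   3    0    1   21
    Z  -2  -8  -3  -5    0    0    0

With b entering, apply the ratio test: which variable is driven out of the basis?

Column b entries and ratios — s_1: 14/5 = 14/5; s_2: 21/2 = 21/2.
Smallest ratio is 14/5 in the row of s_1, so s_1 leaves.

s_1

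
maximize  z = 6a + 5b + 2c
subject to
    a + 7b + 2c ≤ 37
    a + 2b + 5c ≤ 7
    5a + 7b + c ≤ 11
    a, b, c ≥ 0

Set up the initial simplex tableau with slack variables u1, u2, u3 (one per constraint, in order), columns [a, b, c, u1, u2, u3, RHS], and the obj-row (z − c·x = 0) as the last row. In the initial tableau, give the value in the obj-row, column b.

The obj-row carries the negated objective coefficients: the b entry is -5.

-5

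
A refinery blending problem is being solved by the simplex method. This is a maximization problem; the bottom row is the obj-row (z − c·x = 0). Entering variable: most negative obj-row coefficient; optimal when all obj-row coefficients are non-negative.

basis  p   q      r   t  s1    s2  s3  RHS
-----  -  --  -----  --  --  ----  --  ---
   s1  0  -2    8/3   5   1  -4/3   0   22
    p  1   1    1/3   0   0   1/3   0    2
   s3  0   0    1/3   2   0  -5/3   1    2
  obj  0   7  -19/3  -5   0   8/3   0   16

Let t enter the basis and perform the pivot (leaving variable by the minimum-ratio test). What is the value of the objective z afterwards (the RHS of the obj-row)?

Ratio test on column t — row 1: 22/5 = 22/5; row 2: entry 0 ≤ 0; row 3: 2/2 = 1. Minimum is 1 at row 3 (s3 leaves); pivot element 2.
Pivot on row 3; the obj-row RHS becomes 16 − (-5)·1 = 21.

21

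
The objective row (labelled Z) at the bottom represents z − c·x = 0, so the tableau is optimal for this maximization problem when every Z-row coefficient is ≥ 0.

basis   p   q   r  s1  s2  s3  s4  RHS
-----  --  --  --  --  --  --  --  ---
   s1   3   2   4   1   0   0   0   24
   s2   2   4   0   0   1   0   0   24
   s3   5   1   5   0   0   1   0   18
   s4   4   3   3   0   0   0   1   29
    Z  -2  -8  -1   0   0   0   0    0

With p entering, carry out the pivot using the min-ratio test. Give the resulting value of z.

36/5

Ratio test on column p — row 1: 24/3 = 8; row 2: 24/2 = 12; row 3: 18/5 = 18/5; row 4: 29/4 = 29/4. Minimum is 18/5 at row 3 (s3 leaves); pivot element 5.
Pivot on row 3; the Z-row RHS becomes 0 − (-2)·(18/5) = 36/5.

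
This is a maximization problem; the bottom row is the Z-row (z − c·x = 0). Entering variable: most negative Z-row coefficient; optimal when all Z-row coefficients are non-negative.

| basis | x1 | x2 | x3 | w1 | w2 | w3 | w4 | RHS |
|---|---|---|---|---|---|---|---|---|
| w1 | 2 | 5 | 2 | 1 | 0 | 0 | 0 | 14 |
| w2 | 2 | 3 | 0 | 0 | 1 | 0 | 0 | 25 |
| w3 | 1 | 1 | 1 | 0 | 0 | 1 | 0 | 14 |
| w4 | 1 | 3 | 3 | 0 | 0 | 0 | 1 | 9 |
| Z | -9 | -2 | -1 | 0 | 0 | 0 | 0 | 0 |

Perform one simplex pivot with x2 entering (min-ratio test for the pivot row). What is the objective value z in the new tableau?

28/5

Ratio test on column x2 — row 1: 14/5 = 14/5; row 2: 25/3 = 25/3; row 3: 14/1 = 14; row 4: 9/3 = 3. Minimum is 14/5 at row 1 (w1 leaves); pivot element 5.
Pivot on row 1; the Z-row RHS becomes 0 − (-2)·(14/5) = 28/5.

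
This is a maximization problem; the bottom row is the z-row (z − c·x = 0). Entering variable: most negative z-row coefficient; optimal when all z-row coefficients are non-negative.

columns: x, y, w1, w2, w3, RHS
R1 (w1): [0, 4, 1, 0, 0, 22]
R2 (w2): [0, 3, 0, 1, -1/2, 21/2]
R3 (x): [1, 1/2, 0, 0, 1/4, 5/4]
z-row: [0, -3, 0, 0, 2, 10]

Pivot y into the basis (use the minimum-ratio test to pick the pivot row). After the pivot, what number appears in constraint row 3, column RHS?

5/2

Ratio test on column y — row 1: 22/4 = 11/2; row 2: (21/2)/3 = 7/2; row 3: (5/4)/(1/2) = 5/2. Minimum is 5/2 at row 3 (x leaves); pivot element 1/2.
Divide row 3 by 1/2; eliminate column y from the other rows.
In the new row 3, the RHS entry is the old entry divided by the pivot: (5/4)/(1/2) = 5/2.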